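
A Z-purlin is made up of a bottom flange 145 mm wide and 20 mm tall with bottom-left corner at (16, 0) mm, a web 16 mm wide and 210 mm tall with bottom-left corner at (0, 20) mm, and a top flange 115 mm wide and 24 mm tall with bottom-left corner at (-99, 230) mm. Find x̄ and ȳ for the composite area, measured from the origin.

Part | A | x̄ᵢ | ȳᵢ | A·x̄ᵢ | A·ȳᵢ
bottom flange | 2900.00 | 88.50 | 10.00 | 256650.00 | 29000.00
web | 3360.00 | 8.00 | 125.00 | 26880.00 | 420000.00
top flange | 2760.00 | -41.50 | 242.00 | -114540.00 | 667920.00
Σ | 9020.00 |  |  | 168990.00 | 1116920.00
x̄ = 168990.00 / 9020.00 = 18.74 mm
ȳ = 1116920.00 / 9020.00 = 123.83 mm

x̄ = 18.74 mm, ȳ = 123.83 mm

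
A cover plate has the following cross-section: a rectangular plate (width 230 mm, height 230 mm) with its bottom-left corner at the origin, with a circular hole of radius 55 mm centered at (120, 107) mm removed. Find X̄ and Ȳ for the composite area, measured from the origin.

plate: A = 230 × 230 = 52900.00, centroid at (115.00, 115.00).
hole: A = −π·55² = -9503.32, centroid at (120.00, 107.00).
ΣA = 43396.68 mm²
ΣAX̄ = (52900.00)(115.00) + (-9503.32)(120.00) = 4943101.87 mm³
ΣAȲ = (52900.00)(115.00) + (-9503.32)(107.00) = 5066645.00 mm³
X̄ = 4943101.87 / 43396.68 = 113.91 mm
Ȳ = 5066645.00 / 43396.68 = 116.75 mm

X̄ = 113.91 mm, Ȳ = 116.75 mm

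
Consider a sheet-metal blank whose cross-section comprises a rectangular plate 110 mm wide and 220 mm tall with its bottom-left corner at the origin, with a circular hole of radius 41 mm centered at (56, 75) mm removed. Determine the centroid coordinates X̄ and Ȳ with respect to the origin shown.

X̄ = 54.72 mm, Ȳ = 119.77 mm

Part | A | x̄ᵢ | ȳᵢ | A·x̄ᵢ | A·ȳᵢ
plate | 24200.00 | 55.00 | 110.00 | 1331000.00 | 2662000.00
hole | -5281.02 | 56.00 | 75.00 | -295736.97 | -396076.29
Σ | 18918.98 |  |  | 1035263.03 | 2265923.71
X̄ = 1035263.03 / 18918.98 = 54.72 mm
Ȳ = 2265923.71 / 18918.98 = 119.77 mm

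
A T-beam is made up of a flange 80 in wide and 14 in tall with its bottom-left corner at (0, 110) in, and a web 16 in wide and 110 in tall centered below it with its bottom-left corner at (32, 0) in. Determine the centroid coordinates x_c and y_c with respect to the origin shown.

x_c = 40.00 in, y_c = 79.11 in

Part | A | x̄ᵢ | ȳᵢ | A·x̄ᵢ | A·ȳᵢ
web | 1760.00 | 40.00 | 55.00 | 70400.00 | 96800.00
flange | 1120.00 | 40.00 | 117.00 | 44800.00 | 131040.00
Σ | 2880.00 |  |  | 115200.00 | 227840.00
x_c = 115200.00 / 2880.00 = 40.00 in
y_c = 227840.00 / 2880.00 = 79.11 in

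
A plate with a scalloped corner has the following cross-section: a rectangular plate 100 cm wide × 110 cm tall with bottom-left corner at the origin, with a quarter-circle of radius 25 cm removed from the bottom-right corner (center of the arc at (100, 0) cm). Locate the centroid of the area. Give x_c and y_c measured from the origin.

plate: A = 100 × 110 = 11000.00, centroid at (50.00, 55.00).
removed quarter-circle: A = −¼π·25² = -490.87, centroid at (89.39, 10.61).
ΣA = 10509.13 cm², ΣAx_c = 506120.95 cm³, ΣAy_c = 599791.67 cm³.
x_c = 506120.95/10509.13 = 48.16 cm; y_c = 599791.67/10509.13 = 57.07 cm.

x_c = 48.16 cm, y_c = 57.07 cm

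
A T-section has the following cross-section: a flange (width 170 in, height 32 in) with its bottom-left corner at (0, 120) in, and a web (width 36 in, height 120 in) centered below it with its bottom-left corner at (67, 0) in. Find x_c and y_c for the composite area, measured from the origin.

web: A = 36 × 120 = 4320.00, centroid at (85.00, 60.00).
flange: A = 170 × 32 = 5440.00, centroid at (85.00, 136.00).
ΣA = 9760.00 in²
ΣAx_c = (4320.00)(85.00) + (5440.00)(85.00) = 829600.00 in³
ΣAy_c = (4320.00)(60.00) + (5440.00)(136.00) = 999040.00 in³
x_c = 829600.00 / 9760.00 = 85.00 in
y_c = 999040.00 / 9760.00 = 102.36 in

x_c = 85.00 in, y_c = 102.36 in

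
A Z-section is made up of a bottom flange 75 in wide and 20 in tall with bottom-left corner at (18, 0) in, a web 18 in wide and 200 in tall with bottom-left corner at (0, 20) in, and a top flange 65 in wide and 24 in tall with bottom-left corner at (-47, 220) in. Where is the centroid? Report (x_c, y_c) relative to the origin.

x_c = 13.97 in, y_c = 121.46 in

Part | A | x̄ᵢ | ȳᵢ | A·x̄ᵢ | A·ȳᵢ
bottom flange | 1500.00 | 55.50 | 10.00 | 83250.00 | 15000.00
web | 3600.00 | 9.00 | 120.00 | 32400.00 | 432000.00
top flange | 1560.00 | -14.50 | 232.00 | -22620.00 | 361920.00
Σ | 6660.00 |  |  | 93030.00 | 808920.00
x_c = 93030.00 / 6660.00 = 13.97 in
y_c = 808920.00 / 6660.00 = 121.46 in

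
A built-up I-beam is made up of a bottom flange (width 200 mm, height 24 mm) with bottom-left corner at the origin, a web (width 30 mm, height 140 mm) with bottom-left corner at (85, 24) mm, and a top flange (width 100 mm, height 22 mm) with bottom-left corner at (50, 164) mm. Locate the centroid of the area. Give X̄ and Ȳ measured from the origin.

X̄ = 100.00 mm, Ȳ = 74.77 mm

bottom flange: A = 200 × 24 = 4800.00, centroid at (100.00, 12.00).
web: A = 30 × 140 = 4200.00, centroid at (100.00, 94.00).
top flange: A = 100 × 22 = 2200.00, centroid at (100.00, 175.00).
ΣA = 11200.00 mm²
ΣAX̄ = (4800.00)(100.00) + (4200.00)(100.00) + (2200.00)(100.00) = 1120000.00 mm³
ΣAȲ = (4800.00)(12.00) + (4200.00)(94.00) + (2200.00)(175.00) = 837400.00 mm³
X̄ = 1120000.00 / 11200.00 = 100.00 mm
Ȳ = 837400.00 / 11200.00 = 74.77 mm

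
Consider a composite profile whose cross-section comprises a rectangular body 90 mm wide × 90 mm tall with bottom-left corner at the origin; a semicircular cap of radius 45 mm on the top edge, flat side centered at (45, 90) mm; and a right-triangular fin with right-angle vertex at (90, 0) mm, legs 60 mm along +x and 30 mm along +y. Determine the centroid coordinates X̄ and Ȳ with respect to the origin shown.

X̄ = 49.80 mm, Ȳ = 59.15 mm

Part | A | x̄ᵢ | ȳᵢ | A·x̄ᵢ | A·ȳᵢ
rectangular body | 8100.00 | 45.00 | 45.00 | 364500.00 | 364500.00
semicircular top | 3180.86 | 45.00 | 109.10 | 143138.82 | 347027.63
triangular fin | 900.00 | 110.00 | 10.00 | 99000.00 | 9000.00
Σ | 12180.86 |  |  | 606638.82 | 720527.63
X̄ = 606638.82 / 12180.86 = 49.80 mm
Ȳ = 720527.63 / 12180.86 = 59.15 mm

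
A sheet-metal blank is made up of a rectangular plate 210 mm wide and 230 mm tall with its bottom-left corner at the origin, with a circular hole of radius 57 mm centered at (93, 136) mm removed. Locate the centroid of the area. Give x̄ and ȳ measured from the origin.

Part | A | x̄ᵢ | ȳᵢ | A·x̄ᵢ | A·ȳᵢ
plate | 48300.00 | 105.00 | 115.00 | 5071500.00 | 5554500.00
hole | -10207.03 | 93.00 | 136.00 | -949254.21 | -1388156.70
Σ | 38092.97 |  |  | 4122245.79 | 4166343.30
x̄ = 4122245.79 / 38092.97 = 108.22 mm
ȳ = 4166343.30 / 38092.97 = 109.37 mm

x̄ = 108.22 mm, ȳ = 109.37 mm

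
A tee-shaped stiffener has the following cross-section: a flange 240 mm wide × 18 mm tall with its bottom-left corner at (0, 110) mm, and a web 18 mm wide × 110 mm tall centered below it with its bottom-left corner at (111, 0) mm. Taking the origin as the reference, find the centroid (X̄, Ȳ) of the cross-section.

X̄ = 120.00 mm, Ȳ = 98.89 mm

Part | A | x̄ᵢ | ȳᵢ | A·x̄ᵢ | A·ȳᵢ
web | 1980.00 | 120.00 | 55.00 | 237600.00 | 108900.00
flange | 4320.00 | 120.00 | 119.00 | 518400.00 | 514080.00
Σ | 6300.00 |  |  | 756000.00 | 622980.00
X̄ = 756000.00 / 6300.00 = 120.00 mm
Ȳ = 622980.00 / 6300.00 = 98.89 mm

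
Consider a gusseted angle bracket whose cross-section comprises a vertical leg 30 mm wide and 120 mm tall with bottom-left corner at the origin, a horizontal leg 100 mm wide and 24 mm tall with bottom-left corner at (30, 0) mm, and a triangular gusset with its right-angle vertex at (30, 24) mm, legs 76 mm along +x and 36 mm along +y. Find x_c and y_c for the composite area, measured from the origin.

x_c = 43.66 mm, y_c = 39.91 mm

vertical leg: A = 30 × 120 = 3600.00, centroid at (15.00, 60.00).
horizontal leg: A = 100 × 24 = 2400.00, centroid at (80.00, 12.00).
gusset: A = ½·76·36 = 1368.00, centroid at (55.33, 36.00).
ΣA = 7368.00 mm²
ΣAx_c = (3600.00)(15.00) + (2400.00)(80.00) + (1368.00)(55.33) = 321696.00 mm³
ΣAy_c = (3600.00)(60.00) + (2400.00)(12.00) + (1368.00)(36.00) = 294048.00 mm³
x_c = 321696.00 / 7368.00 = 43.66 mm
y_c = 294048.00 / 7368.00 = 39.91 mm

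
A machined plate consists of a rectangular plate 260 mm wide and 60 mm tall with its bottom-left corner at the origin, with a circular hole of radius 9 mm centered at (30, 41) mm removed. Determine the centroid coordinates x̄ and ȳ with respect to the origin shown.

x̄ = 131.66 mm, ȳ = 29.82 mm

Part | A | x̄ᵢ | ȳᵢ | A·x̄ᵢ | A·ȳᵢ
plate | 15600.00 | 130.00 | 30.00 | 2028000.00 | 468000.00
hole | -254.47 | 30.00 | 41.00 | -7634.07 | -10433.23
Σ | 15345.53 |  |  | 2020365.93 | 457566.77
x̄ = 2020365.93 / 15345.53 = 131.66 mm
ȳ = 457566.77 / 15345.53 = 29.82 mm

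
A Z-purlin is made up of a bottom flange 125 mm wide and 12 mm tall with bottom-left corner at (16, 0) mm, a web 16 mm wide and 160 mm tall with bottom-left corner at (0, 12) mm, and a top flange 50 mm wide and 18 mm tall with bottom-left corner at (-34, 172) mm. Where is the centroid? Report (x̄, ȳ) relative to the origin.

bottom flange: A = 125 × 12 = 1500.00, centroid at (78.50, 6.00).
web: A = 16 × 160 = 2560.00, centroid at (8.00, 92.00).
top flange: A = 50 × 18 = 900.00, centroid at (-9.00, 181.00).
ΣA = 4960.00 mm²
ΣAx̄ = (1500.00)(78.50) + (2560.00)(8.00) + (900.00)(-9.00) = 130130.00 mm³
ΣAȳ = (1500.00)(6.00) + (2560.00)(92.00) + (900.00)(181.00) = 407420.00 mm³
x̄ = 130130.00 / 4960.00 = 26.24 mm
ȳ = 407420.00 / 4960.00 = 82.14 mm

x̄ = 26.24 mm, ȳ = 82.14 mm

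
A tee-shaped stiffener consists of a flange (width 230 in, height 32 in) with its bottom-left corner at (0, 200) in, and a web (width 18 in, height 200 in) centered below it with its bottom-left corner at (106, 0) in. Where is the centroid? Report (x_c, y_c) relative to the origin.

x_c = 115.00 in, y_c = 177.90 in

web: A = 18 × 200 = 3600.00, centroid at (115.00, 100.00).
flange: A = 230 × 32 = 7360.00, centroid at (115.00, 216.00).
ΣA = 10960.00 in², ΣAx_c = 1260400.00 in³, ΣAy_c = 1949760.00 in³.
x_c = 1260400.00/10960.00 = 115.00 in; y_c = 1949760.00/10960.00 = 177.90 in.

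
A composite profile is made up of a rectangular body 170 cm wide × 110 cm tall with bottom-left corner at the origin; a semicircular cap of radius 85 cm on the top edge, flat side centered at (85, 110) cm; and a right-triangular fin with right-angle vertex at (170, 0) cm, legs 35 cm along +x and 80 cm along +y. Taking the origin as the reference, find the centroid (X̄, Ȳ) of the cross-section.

rectangular body: A = 170 × 110 = 18700.00, centroid at (85.00, 55.00).
semicircular top: A = ½π·85² = 11349.00, centroid at (85.00, 146.08).
triangular fin: A = ½·35·80 = 1400.00, centroid at (181.67, 26.67).
ΣA = 31449.00 cm², ΣAX̄ = 2808498.63 cm³, ΣAȲ = 2723640.38 cm³.
X̄ = 2808498.63/31449.00 = 89.30 cm; Ȳ = 2723640.38/31449.00 = 86.60 cm.

X̄ = 89.30 cm, Ȳ = 86.60 cm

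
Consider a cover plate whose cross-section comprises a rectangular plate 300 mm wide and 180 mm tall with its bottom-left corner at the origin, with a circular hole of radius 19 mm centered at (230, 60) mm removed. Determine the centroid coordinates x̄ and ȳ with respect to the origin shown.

x̄ = 148.28 mm, ȳ = 90.64 mm

Part | A | x̄ᵢ | ȳᵢ | A·x̄ᵢ | A·ȳᵢ
plate | 54000.00 | 150.00 | 90.00 | 8100000.00 | 4860000.00
hole | -1134.11 | 230.00 | 60.00 | -260846.44 | -68046.90
Σ | 52865.89 |  |  | 7839153.56 | 4791953.10
x̄ = 7839153.56 / 52865.89 = 148.28 mm
ȳ = 4791953.10 / 52865.89 = 90.64 mm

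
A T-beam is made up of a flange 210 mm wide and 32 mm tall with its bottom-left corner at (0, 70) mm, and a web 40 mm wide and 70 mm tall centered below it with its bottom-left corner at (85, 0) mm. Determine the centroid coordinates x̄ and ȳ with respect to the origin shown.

x̄ = 105.00 mm, ȳ = 71.00 mm

Part | A | x̄ᵢ | ȳᵢ | A·x̄ᵢ | A·ȳᵢ
web | 2800.00 | 105.00 | 35.00 | 294000.00 | 98000.00
flange | 6720.00 | 105.00 | 86.00 | 705600.00 | 577920.00
Σ | 9520.00 |  |  | 999600.00 | 675920.00
x̄ = 999600.00 / 9520.00 = 105.00 mm
ȳ = 675920.00 / 9520.00 = 71.00 mm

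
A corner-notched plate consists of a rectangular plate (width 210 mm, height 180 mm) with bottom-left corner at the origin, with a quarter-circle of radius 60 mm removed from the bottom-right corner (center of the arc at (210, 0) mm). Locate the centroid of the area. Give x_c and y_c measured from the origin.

Part | A | x̄ᵢ | ȳᵢ | A·x̄ᵢ | A·ȳᵢ
plate | 37800.00 | 105.00 | 90.00 | 3969000.00 | 3402000.00
removed quarter-circle | -2827.43 | 184.54 | 25.46 | -521761.01 | -72000.00
Σ | 34972.57 |  |  | 3447238.99 | 3330000.00
x_c = 3447238.99 / 34972.57 = 98.57 mm
y_c = 3330000.00 / 34972.57 = 95.22 mm

x_c = 98.57 mm, y_c = 95.22 mm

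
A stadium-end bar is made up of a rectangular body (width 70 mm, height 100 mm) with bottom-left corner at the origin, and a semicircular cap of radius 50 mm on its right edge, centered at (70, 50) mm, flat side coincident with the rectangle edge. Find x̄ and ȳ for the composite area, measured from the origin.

x̄ = 55.20 mm, ȳ = 50.00 mm

rectangular body: A = 70 × 100 = 7000.00, centroid at (35.00, 50.00).
semicircular end: A = ½π·50² = 3926.99, centroid at (91.22, 50.00).
ΣA = 10926.99 mm²
ΣAx̄ = (7000.00)(35.00) + (3926.99)(91.22) = 603222.69 mm³
ΣAȳ = (7000.00)(50.00) + (3926.99)(50.00) = 546349.54 mm³
x̄ = 603222.69 / 10926.99 = 55.20 mm
ȳ = 546349.54 / 10926.99 = 50.00 mm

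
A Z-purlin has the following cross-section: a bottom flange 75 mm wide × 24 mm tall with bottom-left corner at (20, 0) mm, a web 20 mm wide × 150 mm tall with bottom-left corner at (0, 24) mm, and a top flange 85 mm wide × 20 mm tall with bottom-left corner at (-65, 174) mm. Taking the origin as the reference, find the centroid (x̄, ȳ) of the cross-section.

bottom flange: A = 75 × 24 = 1800.00, centroid at (57.50, 12.00).
web: A = 20 × 150 = 3000.00, centroid at (10.00, 99.00).
top flange: A = 85 × 20 = 1700.00, centroid at (-22.50, 184.00).
ΣA = 6500.00 mm²
ΣAx̄ = (1800.00)(57.50) + (3000.00)(10.00) + (1700.00)(-22.50) = 95250.00 mm³
ΣAȳ = (1800.00)(12.00) + (3000.00)(99.00) + (1700.00)(184.00) = 631400.00 mm³
x̄ = 95250.00 / 6500.00 = 14.65 mm
ȳ = 631400.00 / 6500.00 = 97.14 mm

x̄ = 14.65 mm, ȳ = 97.14 mm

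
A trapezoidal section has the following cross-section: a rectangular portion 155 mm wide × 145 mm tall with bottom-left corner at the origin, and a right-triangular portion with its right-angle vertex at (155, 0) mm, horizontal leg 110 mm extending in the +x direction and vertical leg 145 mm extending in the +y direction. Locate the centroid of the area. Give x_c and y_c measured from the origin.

Part | A | x̄ᵢ | ȳᵢ | A·x̄ᵢ | A·ȳᵢ
rectangular portion | 22475.00 | 77.50 | 72.50 | 1741812.50 | 1629437.50
triangular portion | 7975.00 | 191.67 | 48.33 | 1528541.67 | 385458.33
Σ | 30450.00 |  |  | 3270354.17 | 2014895.83
x_c = 3270354.17 / 30450.00 = 107.40 mm
y_c = 2014895.83 / 30450.00 = 66.17 mm

x_c = 107.40 mm, y_c = 66.17 mm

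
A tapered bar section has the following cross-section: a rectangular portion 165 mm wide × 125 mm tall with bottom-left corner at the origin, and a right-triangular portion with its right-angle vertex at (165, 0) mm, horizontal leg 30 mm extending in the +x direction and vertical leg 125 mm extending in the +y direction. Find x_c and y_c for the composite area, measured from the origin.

rectangular portion: A = 165 × 125 = 20625.00, centroid at (82.50, 62.50).
triangular portion: A = ½·30·125 = 1875.00, centroid at (175.00, 41.67).
ΣA = 22500.00 mm², ΣAx_c = 2029687.50 mm³, ΣAy_c = 1367187.50 mm³.
x_c = 2029687.50/22500.00 = 90.21 mm; y_c = 1367187.50/22500.00 = 60.76 mm.

x_c = 90.21 mm, y_c = 60.76 mm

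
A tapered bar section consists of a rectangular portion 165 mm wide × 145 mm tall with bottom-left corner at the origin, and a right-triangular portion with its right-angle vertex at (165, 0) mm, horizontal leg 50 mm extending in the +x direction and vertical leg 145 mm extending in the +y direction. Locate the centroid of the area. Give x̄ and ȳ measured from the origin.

x̄ = 95.55 mm, ȳ = 69.32 mm

Part | A | x̄ᵢ | ȳᵢ | A·x̄ᵢ | A·ȳᵢ
rectangular portion | 23925.00 | 82.50 | 72.50 | 1973812.50 | 1734562.50
triangular portion | 3625.00 | 181.67 | 48.33 | 658541.67 | 175208.33
Σ | 27550.00 |  |  | 2632354.17 | 1909770.83
x̄ = 2632354.17 / 27550.00 = 95.55 mm
ȳ = 1909770.83 / 27550.00 = 69.32 mm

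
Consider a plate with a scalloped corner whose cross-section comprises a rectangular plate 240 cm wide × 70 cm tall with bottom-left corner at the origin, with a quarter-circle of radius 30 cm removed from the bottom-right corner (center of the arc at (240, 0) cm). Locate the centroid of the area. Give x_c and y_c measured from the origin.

x_c = 115.29 cm, y_c = 35.98 cm

Part | A | x̄ᵢ | ȳᵢ | A·x̄ᵢ | A·ȳᵢ
plate | 16800.00 | 120.00 | 35.00 | 2016000.00 | 588000.00
removed quarter-circle | -706.86 | 227.27 | 12.73 | -160646.00 | -9000.00
Σ | 16093.14 |  |  | 1855354.00 | 579000.00
x_c = 1855354.00 / 16093.14 = 115.29 cm
y_c = 579000.00 / 16093.14 = 35.98 cm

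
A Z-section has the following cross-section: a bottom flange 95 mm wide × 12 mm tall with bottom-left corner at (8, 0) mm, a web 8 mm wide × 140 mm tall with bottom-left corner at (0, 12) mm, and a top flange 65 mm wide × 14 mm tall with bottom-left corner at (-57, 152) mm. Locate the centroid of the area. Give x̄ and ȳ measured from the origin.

x̄ = 14.34 mm, ȳ = 76.77 mm

bottom flange: A = 95 × 12 = 1140.00, centroid at (55.50, 6.00).
web: A = 8 × 140 = 1120.00, centroid at (4.00, 82.00).
top flange: A = 65 × 14 = 910.00, centroid at (-24.50, 159.00).
ΣA = 3170.00 mm², ΣAx̄ = 45455.00 mm³, ΣAȳ = 243370.00 mm³.
x̄ = 45455.00/3170.00 = 14.34 mm; ȳ = 243370.00/3170.00 = 76.77 mm.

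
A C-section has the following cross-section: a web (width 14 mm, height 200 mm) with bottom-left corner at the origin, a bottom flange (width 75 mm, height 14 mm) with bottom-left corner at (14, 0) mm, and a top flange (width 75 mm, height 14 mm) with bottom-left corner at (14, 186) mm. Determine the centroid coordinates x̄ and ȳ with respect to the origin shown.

web: A = 14 × 200 = 2800.00, centroid at (7.00, 100.00).
bottom flange: A = 75 × 14 = 1050.00, centroid at (51.50, 7.00).
top flange: A = 75 × 14 = 1050.00, centroid at (51.50, 193.00).
ΣA = 4900.00 mm²
ΣAx̄ = (2800.00)(7.00) + (1050.00)(51.50) + (1050.00)(51.50) = 127750.00 mm³
ΣAȳ = (2800.00)(100.00) + (1050.00)(7.00) + (1050.00)(193.00) = 490000.00 mm³
x̄ = 127750.00 / 4900.00 = 26.07 mm
ȳ = 490000.00 / 4900.00 = 100.00 mm

x̄ = 26.07 mm, ȳ = 100.00 mm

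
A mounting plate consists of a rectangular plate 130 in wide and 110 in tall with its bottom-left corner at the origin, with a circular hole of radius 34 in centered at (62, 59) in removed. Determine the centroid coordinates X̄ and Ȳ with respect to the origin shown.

X̄ = 66.02 in, Ȳ = 53.64 in

Part | A | x̄ᵢ | ȳᵢ | A·x̄ᵢ | A·ȳᵢ
plate | 14300.00 | 65.00 | 55.00 | 929500.00 | 786500.00
hole | -3631.68 | 62.00 | 59.00 | -225164.23 | -214269.19
Σ | 10668.32 |  |  | 704335.77 | 572230.81
X̄ = 704335.77 / 10668.32 = 66.02 in
Ȳ = 572230.81 / 10668.32 = 53.64 in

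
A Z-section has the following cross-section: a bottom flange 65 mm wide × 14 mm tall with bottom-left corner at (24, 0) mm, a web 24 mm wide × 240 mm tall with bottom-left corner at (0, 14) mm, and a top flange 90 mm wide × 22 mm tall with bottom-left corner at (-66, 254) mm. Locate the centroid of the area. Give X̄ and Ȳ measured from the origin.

Part | A | x̄ᵢ | ȳᵢ | A·x̄ᵢ | A·ȳᵢ
bottom flange | 910.00 | 56.50 | 7.00 | 51415.00 | 6370.00
web | 5760.00 | 12.00 | 134.00 | 69120.00 | 771840.00
top flange | 1980.00 | -21.00 | 265.00 | -41580.00 | 524700.00
Σ | 8650.00 |  |  | 78955.00 | 1302910.00
X̄ = 78955.00 / 8650.00 = 9.13 mm
Ȳ = 1302910.00 / 8650.00 = 150.63 mm

X̄ = 9.13 mm, Ȳ = 150.63 mm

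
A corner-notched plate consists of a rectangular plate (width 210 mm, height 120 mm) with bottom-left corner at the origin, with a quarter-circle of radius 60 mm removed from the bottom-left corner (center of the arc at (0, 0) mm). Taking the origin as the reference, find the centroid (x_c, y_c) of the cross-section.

plate: A = 210 × 120 = 25200.00, centroid at (105.00, 60.00).
removed quarter-circle: A = −¼π·60² = -2827.43, centroid at (25.46, 25.46).
ΣA = 22372.57 mm²
ΣAx_c = (25200.00)(105.00) + (-2827.43)(25.46) = 2574000.00 mm³
ΣAy_c = (25200.00)(60.00) + (-2827.43)(25.46) = 1440000.00 mm³
x_c = 2574000.00 / 22372.57 = 115.05 mm
y_c = 1440000.00 / 22372.57 = 64.36 mm

x_c = 115.05 mm, y_c = 64.36 mm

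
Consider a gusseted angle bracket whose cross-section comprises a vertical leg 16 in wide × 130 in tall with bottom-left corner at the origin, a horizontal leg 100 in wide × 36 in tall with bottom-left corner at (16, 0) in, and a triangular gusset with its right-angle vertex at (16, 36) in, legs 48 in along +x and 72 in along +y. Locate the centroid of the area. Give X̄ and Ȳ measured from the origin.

Part | A | x̄ᵢ | ȳᵢ | A·x̄ᵢ | A·ȳᵢ
vertical leg | 2080.00 | 8.00 | 65.00 | 16640.00 | 135200.00
horizontal leg | 3600.00 | 66.00 | 18.00 | 237600.00 | 64800.00
gusset | 1728.00 | 32.00 | 60.00 | 55296.00 | 103680.00
Σ | 7408.00 |  |  | 309536.00 | 303680.00
X̄ = 309536.00 / 7408.00 = 41.78 in
Ȳ = 303680.00 / 7408.00 = 40.99 in

X̄ = 41.78 in, Ȳ = 40.99 in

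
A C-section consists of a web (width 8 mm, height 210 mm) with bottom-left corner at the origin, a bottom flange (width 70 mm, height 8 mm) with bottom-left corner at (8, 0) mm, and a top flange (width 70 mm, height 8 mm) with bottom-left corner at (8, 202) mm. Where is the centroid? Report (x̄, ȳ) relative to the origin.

Part | A | x̄ᵢ | ȳᵢ | A·x̄ᵢ | A·ȳᵢ
web | 1680.00 | 4.00 | 105.00 | 6720.00 | 176400.00
bottom flange | 560.00 | 43.00 | 4.00 | 24080.00 | 2240.00
top flange | 560.00 | 43.00 | 206.00 | 24080.00 | 115360.00
Σ | 2800.00 |  |  | 54880.00 | 294000.00
x̄ = 54880.00 / 2800.00 = 19.60 mm
ȳ = 294000.00 / 2800.00 = 105.00 mm

x̄ = 19.60 mm, ȳ = 105.00 mm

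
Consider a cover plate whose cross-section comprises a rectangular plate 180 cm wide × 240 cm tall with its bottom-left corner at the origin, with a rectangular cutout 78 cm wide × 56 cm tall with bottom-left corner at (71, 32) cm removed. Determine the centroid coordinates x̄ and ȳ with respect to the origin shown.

plate: A = 180 × 240 = 43200.00, centroid at (90.00, 120.00).
hole: A = −(78 × 56) = -4368.00, centroid at (110.00, 60.00).
ΣA = 38832.00 cm², ΣAx̄ = 3407520.00 cm³, ΣAȳ = 4921920.00 cm³.
x̄ = 3407520.00/38832.00 = 87.75 cm; ȳ = 4921920.00/38832.00 = 126.75 cm.

x̄ = 87.75 cm, ȳ = 126.75 cm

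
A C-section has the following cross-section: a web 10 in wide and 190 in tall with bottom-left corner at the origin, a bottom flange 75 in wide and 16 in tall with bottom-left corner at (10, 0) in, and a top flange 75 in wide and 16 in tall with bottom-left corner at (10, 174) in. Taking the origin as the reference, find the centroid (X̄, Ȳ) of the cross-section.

X̄ = 28.72 in, Ȳ = 95.00 in

web: A = 10 × 190 = 1900.00, centroid at (5.00, 95.00).
bottom flange: A = 75 × 16 = 1200.00, centroid at (47.50, 8.00).
top flange: A = 75 × 16 = 1200.00, centroid at (47.50, 182.00).
ΣA = 4300.00 in²
ΣAX̄ = (1900.00)(5.00) + (1200.00)(47.50) + (1200.00)(47.50) = 123500.00 in³
ΣAȲ = (1900.00)(95.00) + (1200.00)(8.00) + (1200.00)(182.00) = 408500.00 in³
X̄ = 123500.00 / 4300.00 = 28.72 in
Ȳ = 408500.00 / 4300.00 = 95.00 in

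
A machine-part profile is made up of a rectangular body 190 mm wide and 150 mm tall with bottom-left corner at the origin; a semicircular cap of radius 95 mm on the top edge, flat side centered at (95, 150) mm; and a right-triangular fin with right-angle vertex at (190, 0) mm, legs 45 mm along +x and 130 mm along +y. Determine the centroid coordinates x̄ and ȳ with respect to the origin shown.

rectangular body: A = 190 × 150 = 28500.00, centroid at (95.00, 75.00).
semicircular top: A = ½π·95² = 14176.44, centroid at (95.00, 190.32).
triangular fin: A = ½·45·130 = 2925.00, centroid at (205.00, 43.33).
ΣA = 45601.44 mm², ΣAx̄ = 4653886.50 mm³, ΣAȳ = 4962298.86 mm³.
x̄ = 4653886.50/45601.44 = 102.06 mm; ȳ = 4962298.86/45601.44 = 108.82 mm.

x̄ = 102.06 mm, ȳ = 108.82 mm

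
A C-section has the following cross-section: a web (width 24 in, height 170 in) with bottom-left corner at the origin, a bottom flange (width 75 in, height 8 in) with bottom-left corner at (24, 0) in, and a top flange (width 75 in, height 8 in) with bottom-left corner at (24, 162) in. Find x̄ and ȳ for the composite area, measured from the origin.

Part | A | x̄ᵢ | ȳᵢ | A·x̄ᵢ | A·ȳᵢ
web | 4080.00 | 12.00 | 85.00 | 48960.00 | 346800.00
bottom flange | 600.00 | 61.50 | 4.00 | 36900.00 | 2400.00
top flange | 600.00 | 61.50 | 166.00 | 36900.00 | 99600.00
Σ | 5280.00 |  |  | 122760.00 | 448800.00
x̄ = 122760.00 / 5280.00 = 23.25 in
ȳ = 448800.00 / 5280.00 = 85.00 in

x̄ = 23.25 in, ȳ = 85.00 in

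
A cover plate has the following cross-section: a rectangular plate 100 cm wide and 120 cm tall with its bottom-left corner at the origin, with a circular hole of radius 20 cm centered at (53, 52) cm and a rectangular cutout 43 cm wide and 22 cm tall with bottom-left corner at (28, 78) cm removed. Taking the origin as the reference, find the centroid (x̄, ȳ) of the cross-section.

plate: A = 100 × 120 = 12000.00, centroid at (50.00, 60.00).
hole 1: A = −π·20² = -1256.64, centroid at (53.00, 52.00).
hole 2: A = −(43 × 22) = -946.00, centroid at (49.50, 89.00).
ΣA = 9797.36 cm²
ΣAx̄ = (12000.00)(50.00) + (-1256.64)(53.00) + (-946.00)(49.50) = 486571.24 cm³
ΣAȳ = (12000.00)(60.00) + (-1256.64)(52.00) + (-946.00)(89.00) = 570460.87 cm³
x̄ = 486571.24 / 9797.36 = 49.66 cm
ȳ = 570460.87 / 9797.36 = 58.23 cm

x̄ = 49.66 cm, ȳ = 58.23 cm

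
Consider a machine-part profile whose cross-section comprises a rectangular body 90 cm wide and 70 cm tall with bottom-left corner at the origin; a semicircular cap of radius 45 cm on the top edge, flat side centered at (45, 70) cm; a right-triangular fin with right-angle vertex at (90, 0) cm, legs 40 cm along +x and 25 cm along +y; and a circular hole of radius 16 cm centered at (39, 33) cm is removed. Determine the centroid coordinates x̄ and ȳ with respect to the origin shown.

x̄ = 48.70 cm, ȳ = 52.47 cm

Part | A | x̄ᵢ | ȳᵢ | A·x̄ᵢ | A·ȳᵢ
rectangular body | 6300.00 | 45.00 | 35.00 | 283500.00 | 220500.00
semicircular top | 3180.86 | 45.00 | 89.10 | 143138.82 | 283410.38
triangular fin | 500.00 | 103.33 | 8.33 | 51666.67 | 4166.67
hole | -804.25 | 39.00 | 33.00 | -31365.66 | -26540.17
Σ | 9176.61 |  |  | 446939.82 | 481536.87
x̄ = 446939.82 / 9176.61 = 48.70 cm
ȳ = 481536.87 / 9176.61 = 52.47 cm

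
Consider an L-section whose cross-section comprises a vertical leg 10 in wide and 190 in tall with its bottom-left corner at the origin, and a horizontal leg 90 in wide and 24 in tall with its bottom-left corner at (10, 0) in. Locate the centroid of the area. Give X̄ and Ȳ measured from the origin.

vertical leg: A = 10 × 190 = 1900.00, centroid at (5.00, 95.00).
horizontal leg: A = 90 × 24 = 2160.00, centroid at (55.00, 12.00).
ΣA = 4060.00 in²
ΣAX̄ = (1900.00)(5.00) + (2160.00)(55.00) = 128300.00 in³
ΣAȲ = (1900.00)(95.00) + (2160.00)(12.00) = 206420.00 in³
X̄ = 128300.00 / 4060.00 = 31.60 in
Ȳ = 206420.00 / 4060.00 = 50.84 in

X̄ = 31.60 in, Ȳ = 50.84 in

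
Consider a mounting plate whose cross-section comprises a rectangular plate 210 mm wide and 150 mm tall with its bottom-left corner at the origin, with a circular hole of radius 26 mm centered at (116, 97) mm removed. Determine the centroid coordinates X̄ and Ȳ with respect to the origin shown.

Part | A | x̄ᵢ | ȳᵢ | A·x̄ᵢ | A·ȳᵢ
plate | 31500.00 | 105.00 | 75.00 | 3307500.00 | 2362500.00
hole | -2123.72 | 116.00 | 97.00 | -246351.13 | -206000.51
Σ | 29376.28 |  |  | 3061148.87 | 2156499.49
X̄ = 3061148.87 / 29376.28 = 104.20 mm
Ȳ = 2156499.49 / 29376.28 = 73.41 mm

X̄ = 104.20 mm, Ȳ = 73.41 mm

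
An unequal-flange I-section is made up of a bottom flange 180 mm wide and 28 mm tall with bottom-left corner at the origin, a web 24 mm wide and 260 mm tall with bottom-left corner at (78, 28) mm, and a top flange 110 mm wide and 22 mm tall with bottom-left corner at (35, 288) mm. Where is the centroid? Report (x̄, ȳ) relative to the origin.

x̄ = 90.00 mm, ȳ = 129.93 mm

Part | A | x̄ᵢ | ȳᵢ | A·x̄ᵢ | A·ȳᵢ
bottom flange | 5040.00 | 90.00 | 14.00 | 453600.00 | 70560.00
web | 6240.00 | 90.00 | 158.00 | 561600.00 | 985920.00
top flange | 2420.00 | 90.00 | 299.00 | 217800.00 | 723580.00
Σ | 13700.00 |  |  | 1233000.00 | 1780060.00
x̄ = 1233000.00 / 13700.00 = 90.00 mm
ȳ = 1780060.00 / 13700.00 = 129.93 mm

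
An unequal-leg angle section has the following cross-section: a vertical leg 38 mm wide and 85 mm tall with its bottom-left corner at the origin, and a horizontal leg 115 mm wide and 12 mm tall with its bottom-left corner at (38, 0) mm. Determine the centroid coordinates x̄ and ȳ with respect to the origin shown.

vertical leg: A = 38 × 85 = 3230.00, centroid at (19.00, 42.50).
horizontal leg: A = 115 × 12 = 1380.00, centroid at (95.50, 6.00).
ΣA = 4610.00 mm², ΣAx̄ = 193160.00 mm³, ΣAȳ = 145555.00 mm³.
x̄ = 193160.00/4610.00 = 41.90 mm; ȳ = 145555.00/4610.00 = 31.57 mm.

x̄ = 41.90 mm, ȳ = 31.57 mm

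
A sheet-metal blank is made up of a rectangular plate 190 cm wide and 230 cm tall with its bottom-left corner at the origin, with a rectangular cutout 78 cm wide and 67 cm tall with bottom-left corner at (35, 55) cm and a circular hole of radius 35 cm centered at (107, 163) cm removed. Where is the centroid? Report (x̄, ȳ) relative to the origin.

x̄ = 96.84 cm, ȳ = 113.66 cm

plate: A = 190 × 230 = 43700.00, centroid at (95.00, 115.00).
hole 1: A = −(78 × 67) = -5226.00, centroid at (74.00, 88.50).
hole 2: A = −π·35² = -3848.45, centroid at (107.00, 163.00).
ΣA = 34625.55 cm²
ΣAx̄ = (43700.00)(95.00) + (-5226.00)(74.00) + (-3848.45)(107.00) = 3352991.74 cm³
ΣAȳ = (43700.00)(115.00) + (-5226.00)(88.50) + (-3848.45)(163.00) = 3935701.49 cm³
x̄ = 3352991.74 / 34625.55 = 96.84 cm
ȳ = 3935701.49 / 34625.55 = 113.66 cm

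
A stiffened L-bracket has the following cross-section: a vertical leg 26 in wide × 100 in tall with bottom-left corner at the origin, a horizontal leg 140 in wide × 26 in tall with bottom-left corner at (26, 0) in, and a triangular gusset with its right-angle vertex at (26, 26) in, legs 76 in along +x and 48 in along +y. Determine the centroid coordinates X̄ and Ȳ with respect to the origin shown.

vertical leg: A = 26 × 100 = 2600.00, centroid at (13.00, 50.00).
horizontal leg: A = 140 × 26 = 3640.00, centroid at (96.00, 13.00).
gusset: A = ½·76·48 = 1824.00, centroid at (51.33, 42.00).
ΣA = 8064.00 in²
ΣAX̄ = (2600.00)(13.00) + (3640.00)(96.00) + (1824.00)(51.33) = 476872.00 in³
ΣAȲ = (2600.00)(50.00) + (3640.00)(13.00) + (1824.00)(42.00) = 253928.00 in³
X̄ = 476872.00 / 8064.00 = 59.14 in
Ȳ = 253928.00 / 8064.00 = 31.49 in

X̄ = 59.14 in, Ȳ = 31.49 in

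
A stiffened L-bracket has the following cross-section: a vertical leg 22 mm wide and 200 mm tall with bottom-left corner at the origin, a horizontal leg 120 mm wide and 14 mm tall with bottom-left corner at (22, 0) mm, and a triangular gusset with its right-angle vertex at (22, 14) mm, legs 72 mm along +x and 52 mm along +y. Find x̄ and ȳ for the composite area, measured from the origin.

vertical leg: A = 22 × 200 = 4400.00, centroid at (11.00, 100.00).
horizontal leg: A = 120 × 14 = 1680.00, centroid at (82.00, 7.00).
gusset: A = ½·72·52 = 1872.00, centroid at (46.00, 31.33).
ΣA = 7952.00 mm²
ΣAx̄ = (4400.00)(11.00) + (1680.00)(82.00) + (1872.00)(46.00) = 272272.00 mm³
ΣAȳ = (4400.00)(100.00) + (1680.00)(7.00) + (1872.00)(31.33) = 510416.00 mm³
x̄ = 272272.00 / 7952.00 = 34.24 mm
ȳ = 510416.00 / 7952.00 = 64.19 mm

x̄ = 34.24 mm, ȳ = 64.19 mm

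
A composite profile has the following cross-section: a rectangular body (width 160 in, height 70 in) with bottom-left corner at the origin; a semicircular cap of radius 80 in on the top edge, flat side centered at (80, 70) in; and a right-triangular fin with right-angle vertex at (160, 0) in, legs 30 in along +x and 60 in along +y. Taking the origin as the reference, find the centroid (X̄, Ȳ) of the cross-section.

Part | A | x̄ᵢ | ȳᵢ | A·x̄ᵢ | A·ȳᵢ
rectangular body | 11200.00 | 80.00 | 35.00 | 896000.00 | 392000.00
semicircular top | 10053.10 | 80.00 | 103.95 | 804247.72 | 1045050.09
triangular fin | 900.00 | 170.00 | 20.00 | 153000.00 | 18000.00
Σ | 22153.10 |  |  | 1853247.72 | 1455050.09
X̄ = 1853247.72 / 22153.10 = 83.66 in
Ȳ = 1455050.09 / 22153.10 = 65.68 in

X̄ = 83.66 in, Ȳ = 65.68 in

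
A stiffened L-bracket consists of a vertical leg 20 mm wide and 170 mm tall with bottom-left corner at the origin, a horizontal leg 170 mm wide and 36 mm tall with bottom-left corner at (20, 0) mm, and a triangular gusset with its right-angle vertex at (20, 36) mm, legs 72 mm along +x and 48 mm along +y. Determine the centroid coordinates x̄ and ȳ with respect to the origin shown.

x̄ = 66.91 mm, ȳ = 43.48 mm

vertical leg: A = 20 × 170 = 3400.00, centroid at (10.00, 85.00).
horizontal leg: A = 170 × 36 = 6120.00, centroid at (105.00, 18.00).
gusset: A = ½·72·48 = 1728.00, centroid at (44.00, 52.00).
ΣA = 11248.00 mm²
ΣAx̄ = (3400.00)(10.00) + (6120.00)(105.00) + (1728.00)(44.00) = 752632.00 mm³
ΣAȳ = (3400.00)(85.00) + (6120.00)(18.00) + (1728.00)(52.00) = 489016.00 mm³
x̄ = 752632.00 / 11248.00 = 66.91 mm
ȳ = 489016.00 / 11248.00 = 43.48 mm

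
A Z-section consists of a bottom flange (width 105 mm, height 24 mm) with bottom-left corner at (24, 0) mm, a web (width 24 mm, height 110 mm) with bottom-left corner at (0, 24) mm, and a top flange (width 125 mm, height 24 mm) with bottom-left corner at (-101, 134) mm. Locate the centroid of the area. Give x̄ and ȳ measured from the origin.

x̄ = 13.35 mm, ȳ = 82.94 mm

Part | A | x̄ᵢ | ȳᵢ | A·x̄ᵢ | A·ȳᵢ
bottom flange | 2520.00 | 76.50 | 12.00 | 192780.00 | 30240.00
web | 2640.00 | 12.00 | 79.00 | 31680.00 | 208560.00
top flange | 3000.00 | -38.50 | 146.00 | -115500.00 | 438000.00
Σ | 8160.00 |  |  | 108960.00 | 676800.00
x̄ = 108960.00 / 8160.00 = 13.35 mm
ȳ = 676800.00 / 8160.00 = 82.94 mm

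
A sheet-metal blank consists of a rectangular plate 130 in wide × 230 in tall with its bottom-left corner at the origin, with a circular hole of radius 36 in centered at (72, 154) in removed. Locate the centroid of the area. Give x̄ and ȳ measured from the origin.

plate: A = 130 × 230 = 29900.00, centroid at (65.00, 115.00).
hole: A = −π·36² = -4071.50, centroid at (72.00, 154.00).
ΣA = 25828.50 in²
ΣAx̄ = (29900.00)(65.00) + (-4071.50)(72.00) = 1650351.71 in³
ΣAȳ = (29900.00)(115.00) + (-4071.50)(154.00) = 2811488.37 in³
x̄ = 1650351.71 / 25828.50 = 63.90 in
ȳ = 2811488.37 / 25828.50 = 108.85 in

x̄ = 63.90 in, ȳ = 108.85 in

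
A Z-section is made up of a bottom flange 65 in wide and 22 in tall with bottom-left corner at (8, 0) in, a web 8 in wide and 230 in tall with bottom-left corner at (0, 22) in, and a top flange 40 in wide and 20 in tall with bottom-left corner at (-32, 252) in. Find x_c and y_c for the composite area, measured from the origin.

x_c = 13.68 in, y_c = 117.30 in

Part | A | x̄ᵢ | ȳᵢ | A·x̄ᵢ | A·ȳᵢ
bottom flange | 1430.00 | 40.50 | 11.00 | 57915.00 | 15730.00
web | 1840.00 | 4.00 | 137.00 | 7360.00 | 252080.00
top flange | 800.00 | -12.00 | 262.00 | -9600.00 | 209600.00
Σ | 4070.00 |  |  | 55675.00 | 477410.00
x_c = 55675.00 / 4070.00 = 13.68 in
y_c = 477410.00 / 4070.00 = 117.30 in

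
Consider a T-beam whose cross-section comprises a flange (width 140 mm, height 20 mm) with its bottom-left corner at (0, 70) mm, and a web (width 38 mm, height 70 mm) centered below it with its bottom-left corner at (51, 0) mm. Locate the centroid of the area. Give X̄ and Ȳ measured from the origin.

Part | A | x̄ᵢ | ȳᵢ | A·x̄ᵢ | A·ȳᵢ
web | 2660.00 | 70.00 | 35.00 | 186200.00 | 93100.00
flange | 2800.00 | 70.00 | 80.00 | 196000.00 | 224000.00
Σ | 5460.00 |  |  | 382200.00 | 317100.00
X̄ = 382200.00 / 5460.00 = 70.00 mm
Ȳ = 317100.00 / 5460.00 = 58.08 mm

X̄ = 70.00 mm, Ȳ = 58.08 mm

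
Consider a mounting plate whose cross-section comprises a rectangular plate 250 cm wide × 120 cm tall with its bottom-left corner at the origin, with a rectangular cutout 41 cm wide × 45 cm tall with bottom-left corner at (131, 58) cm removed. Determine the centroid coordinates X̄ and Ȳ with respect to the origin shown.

X̄ = 123.26 cm, Ȳ = 58.66 cm

plate: A = 250 × 120 = 30000.00, centroid at (125.00, 60.00).
hole: A = −(41 × 45) = -1845.00, centroid at (151.50, 80.50).
ΣA = 28155.00 cm²
ΣAX̄ = (30000.00)(125.00) + (-1845.00)(151.50) = 3470482.50 cm³
ΣAȲ = (30000.00)(60.00) + (-1845.00)(80.50) = 1651477.50 cm³
X̄ = 3470482.50 / 28155.00 = 123.26 cm
Ȳ = 1651477.50 / 28155.00 = 58.66 cm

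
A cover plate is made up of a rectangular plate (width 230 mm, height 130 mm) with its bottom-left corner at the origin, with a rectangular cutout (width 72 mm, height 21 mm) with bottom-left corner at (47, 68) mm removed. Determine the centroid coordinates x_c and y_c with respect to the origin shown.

plate: A = 230 × 130 = 29900.00, centroid at (115.00, 65.00).
hole: A = −(72 × 21) = -1512.00, centroid at (83.00, 78.50).
ΣA = 28388.00 mm²
ΣAx_c = (29900.00)(115.00) + (-1512.00)(83.00) = 3313004.00 mm³
ΣAy_c = (29900.00)(65.00) + (-1512.00)(78.50) = 1824808.00 mm³
x_c = 3313004.00 / 28388.00 = 116.70 mm
y_c = 1824808.00 / 28388.00 = 64.28 mm

x_c = 116.70 mm, y_c = 64.28 mm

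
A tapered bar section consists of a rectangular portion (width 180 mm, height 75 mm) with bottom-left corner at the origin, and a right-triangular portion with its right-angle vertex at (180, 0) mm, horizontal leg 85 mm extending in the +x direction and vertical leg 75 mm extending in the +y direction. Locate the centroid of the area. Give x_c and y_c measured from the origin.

x_c = 112.60 mm, y_c = 35.11 mm

rectangular portion: A = 180 × 75 = 13500.00, centroid at (90.00, 37.50).
triangular portion: A = ½·85·75 = 3187.50, centroid at (208.33, 25.00).
ΣA = 16687.50 mm², ΣAx_c = 1879062.50 mm³, ΣAy_c = 585937.50 mm³.
x_c = 1879062.50/16687.50 = 112.60 mm; y_c = 585937.50/16687.50 = 35.11 mm.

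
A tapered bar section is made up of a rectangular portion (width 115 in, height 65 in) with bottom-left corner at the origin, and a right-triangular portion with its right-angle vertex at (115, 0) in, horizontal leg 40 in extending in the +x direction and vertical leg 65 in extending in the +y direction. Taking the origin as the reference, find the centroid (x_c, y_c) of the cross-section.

rectangular portion: A = 115 × 65 = 7475.00, centroid at (57.50, 32.50).
triangular portion: A = ½·40·65 = 1300.00, centroid at (128.33, 21.67).
ΣA = 8775.00 in², ΣAx_c = 596645.83 in³, ΣAy_c = 271104.17 in³.
x_c = 596645.83/8775.00 = 67.99 in; y_c = 271104.17/8775.00 = 30.90 in.

x_c = 67.99 in, y_c = 30.90 in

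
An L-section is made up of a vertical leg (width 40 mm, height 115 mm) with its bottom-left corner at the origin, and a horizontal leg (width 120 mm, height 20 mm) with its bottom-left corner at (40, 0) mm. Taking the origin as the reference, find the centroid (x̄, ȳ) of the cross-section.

x̄ = 47.43 mm, ȳ = 41.21 mm

vertical leg: A = 40 × 115 = 4600.00, centroid at (20.00, 57.50).
horizontal leg: A = 120 × 20 = 2400.00, centroid at (100.00, 10.00).
ΣA = 7000.00 mm², ΣAx̄ = 332000.00 mm³, ΣAȳ = 288500.00 mm³.
x̄ = 332000.00/7000.00 = 47.43 mm; ȳ = 288500.00/7000.00 = 41.21 mm.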